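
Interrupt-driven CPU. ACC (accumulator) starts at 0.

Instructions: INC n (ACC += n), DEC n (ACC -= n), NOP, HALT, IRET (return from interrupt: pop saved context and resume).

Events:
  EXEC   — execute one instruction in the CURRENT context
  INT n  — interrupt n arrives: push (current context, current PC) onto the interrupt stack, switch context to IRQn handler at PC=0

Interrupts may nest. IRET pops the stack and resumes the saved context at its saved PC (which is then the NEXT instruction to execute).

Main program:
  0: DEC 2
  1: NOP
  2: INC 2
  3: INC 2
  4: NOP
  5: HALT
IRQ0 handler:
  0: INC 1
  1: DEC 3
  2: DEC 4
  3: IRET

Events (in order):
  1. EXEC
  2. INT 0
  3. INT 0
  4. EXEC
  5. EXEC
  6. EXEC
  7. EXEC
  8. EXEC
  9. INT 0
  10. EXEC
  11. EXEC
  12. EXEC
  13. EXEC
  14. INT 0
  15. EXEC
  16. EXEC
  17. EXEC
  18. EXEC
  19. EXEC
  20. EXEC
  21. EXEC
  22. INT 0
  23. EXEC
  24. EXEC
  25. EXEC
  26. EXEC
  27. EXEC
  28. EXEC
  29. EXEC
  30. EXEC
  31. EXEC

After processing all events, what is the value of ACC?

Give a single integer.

Event 1 (EXEC): [MAIN] PC=0: DEC 2 -> ACC=-2
Event 2 (INT 0): INT 0 arrives: push (MAIN, PC=1), enter IRQ0 at PC=0 (depth now 1)
Event 3 (INT 0): INT 0 arrives: push (IRQ0, PC=0), enter IRQ0 at PC=0 (depth now 2)
Event 4 (EXEC): [IRQ0] PC=0: INC 1 -> ACC=-1
Event 5 (EXEC): [IRQ0] PC=1: DEC 3 -> ACC=-4
Event 6 (EXEC): [IRQ0] PC=2: DEC 4 -> ACC=-8
Event 7 (EXEC): [IRQ0] PC=3: IRET -> resume IRQ0 at PC=0 (depth now 1)
Event 8 (EXEC): [IRQ0] PC=0: INC 1 -> ACC=-7
Event 9 (INT 0): INT 0 arrives: push (IRQ0, PC=1), enter IRQ0 at PC=0 (depth now 2)
Event 10 (EXEC): [IRQ0] PC=0: INC 1 -> ACC=-6
Event 11 (EXEC): [IRQ0] PC=1: DEC 3 -> ACC=-9
Event 12 (EXEC): [IRQ0] PC=2: DEC 4 -> ACC=-13
Event 13 (EXEC): [IRQ0] PC=3: IRET -> resume IRQ0 at PC=1 (depth now 1)
Event 14 (INT 0): INT 0 arrives: push (IRQ0, PC=1), enter IRQ0 at PC=0 (depth now 2)
Event 15 (EXEC): [IRQ0] PC=0: INC 1 -> ACC=-12
Event 16 (EXEC): [IRQ0] PC=1: DEC 3 -> ACC=-15
Event 17 (EXEC): [IRQ0] PC=2: DEC 4 -> ACC=-19
Event 18 (EXEC): [IRQ0] PC=3: IRET -> resume IRQ0 at PC=1 (depth now 1)
Event 19 (EXEC): [IRQ0] PC=1: DEC 3 -> ACC=-22
Event 20 (EXEC): [IRQ0] PC=2: DEC 4 -> ACC=-26
Event 21 (EXEC): [IRQ0] PC=3: IRET -> resume MAIN at PC=1 (depth now 0)
Event 22 (INT 0): INT 0 arrives: push (MAIN, PC=1), enter IRQ0 at PC=0 (depth now 1)
Event 23 (EXEC): [IRQ0] PC=0: INC 1 -> ACC=-25
Event 24 (EXEC): [IRQ0] PC=1: DEC 3 -> ACC=-28
Event 25 (EXEC): [IRQ0] PC=2: DEC 4 -> ACC=-32
Event 26 (EXEC): [IRQ0] PC=3: IRET -> resume MAIN at PC=1 (depth now 0)
Event 27 (EXEC): [MAIN] PC=1: NOP
Event 28 (EXEC): [MAIN] PC=2: INC 2 -> ACC=-30
Event 29 (EXEC): [MAIN] PC=3: INC 2 -> ACC=-28
Event 30 (EXEC): [MAIN] PC=4: NOP
Event 31 (EXEC): [MAIN] PC=5: HALT

Answer: -28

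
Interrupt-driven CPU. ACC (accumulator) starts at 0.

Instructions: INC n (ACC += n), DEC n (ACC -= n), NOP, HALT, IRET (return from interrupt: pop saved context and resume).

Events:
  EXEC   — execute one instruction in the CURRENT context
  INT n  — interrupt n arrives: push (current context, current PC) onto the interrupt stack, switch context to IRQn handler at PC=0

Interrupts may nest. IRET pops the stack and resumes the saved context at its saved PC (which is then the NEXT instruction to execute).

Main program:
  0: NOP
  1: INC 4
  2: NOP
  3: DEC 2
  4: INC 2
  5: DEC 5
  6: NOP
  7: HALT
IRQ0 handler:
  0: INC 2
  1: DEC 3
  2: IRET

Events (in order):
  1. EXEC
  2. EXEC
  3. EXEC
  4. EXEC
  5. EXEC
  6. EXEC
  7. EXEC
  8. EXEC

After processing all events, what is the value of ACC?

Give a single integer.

Event 1 (EXEC): [MAIN] PC=0: NOP
Event 2 (EXEC): [MAIN] PC=1: INC 4 -> ACC=4
Event 3 (EXEC): [MAIN] PC=2: NOP
Event 4 (EXEC): [MAIN] PC=3: DEC 2 -> ACC=2
Event 5 (EXEC): [MAIN] PC=4: INC 2 -> ACC=4
Event 6 (EXEC): [MAIN] PC=5: DEC 5 -> ACC=-1
Event 7 (EXEC): [MAIN] PC=6: NOP
Event 8 (EXEC): [MAIN] PC=7: HALT

Answer: -1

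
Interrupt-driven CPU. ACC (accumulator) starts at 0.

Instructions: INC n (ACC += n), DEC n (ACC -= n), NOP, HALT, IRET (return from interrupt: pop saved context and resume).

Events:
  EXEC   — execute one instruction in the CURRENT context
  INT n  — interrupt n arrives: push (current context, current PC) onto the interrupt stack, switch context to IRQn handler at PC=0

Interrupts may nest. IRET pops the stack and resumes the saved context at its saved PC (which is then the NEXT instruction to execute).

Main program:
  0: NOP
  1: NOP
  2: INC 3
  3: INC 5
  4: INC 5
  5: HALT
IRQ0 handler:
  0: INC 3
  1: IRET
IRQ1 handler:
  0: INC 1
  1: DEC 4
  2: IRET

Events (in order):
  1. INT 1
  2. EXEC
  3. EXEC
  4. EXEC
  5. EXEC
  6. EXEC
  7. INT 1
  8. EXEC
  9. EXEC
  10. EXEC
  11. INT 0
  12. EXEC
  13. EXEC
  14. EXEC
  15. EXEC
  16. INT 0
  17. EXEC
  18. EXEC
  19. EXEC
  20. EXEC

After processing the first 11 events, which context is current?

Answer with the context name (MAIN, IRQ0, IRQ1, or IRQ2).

Answer: IRQ0

Derivation:
Event 1 (INT 1): INT 1 arrives: push (MAIN, PC=0), enter IRQ1 at PC=0 (depth now 1)
Event 2 (EXEC): [IRQ1] PC=0: INC 1 -> ACC=1
Event 3 (EXEC): [IRQ1] PC=1: DEC 4 -> ACC=-3
Event 4 (EXEC): [IRQ1] PC=2: IRET -> resume MAIN at PC=0 (depth now 0)
Event 5 (EXEC): [MAIN] PC=0: NOP
Event 6 (EXEC): [MAIN] PC=1: NOP
Event 7 (INT 1): INT 1 arrives: push (MAIN, PC=2), enter IRQ1 at PC=0 (depth now 1)
Event 8 (EXEC): [IRQ1] PC=0: INC 1 -> ACC=-2
Event 9 (EXEC): [IRQ1] PC=1: DEC 4 -> ACC=-6
Event 10 (EXEC): [IRQ1] PC=2: IRET -> resume MAIN at PC=2 (depth now 0)
Event 11 (INT 0): INT 0 arrives: push (MAIN, PC=2), enter IRQ0 at PC=0 (depth now 1)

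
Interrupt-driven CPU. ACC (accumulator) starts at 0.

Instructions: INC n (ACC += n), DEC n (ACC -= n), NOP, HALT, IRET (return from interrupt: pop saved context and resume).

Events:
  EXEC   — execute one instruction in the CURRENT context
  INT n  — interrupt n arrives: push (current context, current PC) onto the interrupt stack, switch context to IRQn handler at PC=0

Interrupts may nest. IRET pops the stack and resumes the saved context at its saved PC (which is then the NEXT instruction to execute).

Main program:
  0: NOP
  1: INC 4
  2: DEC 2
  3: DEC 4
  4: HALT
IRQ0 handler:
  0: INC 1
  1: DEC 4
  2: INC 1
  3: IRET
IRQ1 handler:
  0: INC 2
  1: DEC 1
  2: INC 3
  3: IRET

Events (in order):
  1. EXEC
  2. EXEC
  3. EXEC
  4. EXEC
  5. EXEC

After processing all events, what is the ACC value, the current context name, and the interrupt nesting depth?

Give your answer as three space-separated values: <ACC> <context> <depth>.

Event 1 (EXEC): [MAIN] PC=0: NOP
Event 2 (EXEC): [MAIN] PC=1: INC 4 -> ACC=4
Event 3 (EXEC): [MAIN] PC=2: DEC 2 -> ACC=2
Event 4 (EXEC): [MAIN] PC=3: DEC 4 -> ACC=-2
Event 5 (EXEC): [MAIN] PC=4: HALT

Answer: -2 MAIN 0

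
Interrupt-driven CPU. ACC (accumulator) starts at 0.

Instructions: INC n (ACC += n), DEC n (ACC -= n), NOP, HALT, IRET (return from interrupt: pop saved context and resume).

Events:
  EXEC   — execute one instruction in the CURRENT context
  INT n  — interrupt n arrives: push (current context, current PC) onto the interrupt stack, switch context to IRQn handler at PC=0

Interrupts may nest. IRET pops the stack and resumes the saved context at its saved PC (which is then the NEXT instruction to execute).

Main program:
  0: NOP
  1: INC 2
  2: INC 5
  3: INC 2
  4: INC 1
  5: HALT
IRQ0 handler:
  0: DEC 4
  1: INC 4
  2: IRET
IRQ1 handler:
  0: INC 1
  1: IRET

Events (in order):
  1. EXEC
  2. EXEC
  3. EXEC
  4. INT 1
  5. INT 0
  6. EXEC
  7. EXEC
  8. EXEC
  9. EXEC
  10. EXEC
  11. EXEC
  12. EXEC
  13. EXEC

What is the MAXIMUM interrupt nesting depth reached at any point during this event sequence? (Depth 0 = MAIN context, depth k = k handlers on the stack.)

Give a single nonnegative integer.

Answer: 2

Derivation:
Event 1 (EXEC): [MAIN] PC=0: NOP [depth=0]
Event 2 (EXEC): [MAIN] PC=1: INC 2 -> ACC=2 [depth=0]
Event 3 (EXEC): [MAIN] PC=2: INC 5 -> ACC=7 [depth=0]
Event 4 (INT 1): INT 1 arrives: push (MAIN, PC=3), enter IRQ1 at PC=0 (depth now 1) [depth=1]
Event 5 (INT 0): INT 0 arrives: push (IRQ1, PC=0), enter IRQ0 at PC=0 (depth now 2) [depth=2]
Event 6 (EXEC): [IRQ0] PC=0: DEC 4 -> ACC=3 [depth=2]
Event 7 (EXEC): [IRQ0] PC=1: INC 4 -> ACC=7 [depth=2]
Event 8 (EXEC): [IRQ0] PC=2: IRET -> resume IRQ1 at PC=0 (depth now 1) [depth=1]
Event 9 (EXEC): [IRQ1] PC=0: INC 1 -> ACC=8 [depth=1]
Event 10 (EXEC): [IRQ1] PC=1: IRET -> resume MAIN at PC=3 (depth now 0) [depth=0]
Event 11 (EXEC): [MAIN] PC=3: INC 2 -> ACC=10 [depth=0]
Event 12 (EXEC): [MAIN] PC=4: INC 1 -> ACC=11 [depth=0]
Event 13 (EXEC): [MAIN] PC=5: HALT [depth=0]
Max depth observed: 2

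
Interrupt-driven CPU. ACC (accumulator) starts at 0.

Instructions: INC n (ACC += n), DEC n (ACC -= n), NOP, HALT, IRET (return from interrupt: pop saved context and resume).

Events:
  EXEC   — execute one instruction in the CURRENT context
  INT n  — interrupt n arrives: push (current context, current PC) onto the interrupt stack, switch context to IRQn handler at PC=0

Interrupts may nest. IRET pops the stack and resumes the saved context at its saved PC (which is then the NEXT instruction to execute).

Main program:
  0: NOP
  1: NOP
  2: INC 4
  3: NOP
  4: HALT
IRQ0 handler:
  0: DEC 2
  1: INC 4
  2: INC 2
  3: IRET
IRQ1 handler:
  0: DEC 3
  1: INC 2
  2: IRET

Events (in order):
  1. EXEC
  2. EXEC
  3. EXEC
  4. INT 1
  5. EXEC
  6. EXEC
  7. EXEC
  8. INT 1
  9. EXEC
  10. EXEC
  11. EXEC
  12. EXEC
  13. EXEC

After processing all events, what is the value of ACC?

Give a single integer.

Event 1 (EXEC): [MAIN] PC=0: NOP
Event 2 (EXEC): [MAIN] PC=1: NOP
Event 3 (EXEC): [MAIN] PC=2: INC 4 -> ACC=4
Event 4 (INT 1): INT 1 arrives: push (MAIN, PC=3), enter IRQ1 at PC=0 (depth now 1)
Event 5 (EXEC): [IRQ1] PC=0: DEC 3 -> ACC=1
Event 6 (EXEC): [IRQ1] PC=1: INC 2 -> ACC=3
Event 7 (EXEC): [IRQ1] PC=2: IRET -> resume MAIN at PC=3 (depth now 0)
Event 8 (INT 1): INT 1 arrives: push (MAIN, PC=3), enter IRQ1 at PC=0 (depth now 1)
Event 9 (EXEC): [IRQ1] PC=0: DEC 3 -> ACC=0
Event 10 (EXEC): [IRQ1] PC=1: INC 2 -> ACC=2
Event 11 (EXEC): [IRQ1] PC=2: IRET -> resume MAIN at PC=3 (depth now 0)
Event 12 (EXEC): [MAIN] PC=3: NOP
Event 13 (EXEC): [MAIN] PC=4: HALT

Answer: 2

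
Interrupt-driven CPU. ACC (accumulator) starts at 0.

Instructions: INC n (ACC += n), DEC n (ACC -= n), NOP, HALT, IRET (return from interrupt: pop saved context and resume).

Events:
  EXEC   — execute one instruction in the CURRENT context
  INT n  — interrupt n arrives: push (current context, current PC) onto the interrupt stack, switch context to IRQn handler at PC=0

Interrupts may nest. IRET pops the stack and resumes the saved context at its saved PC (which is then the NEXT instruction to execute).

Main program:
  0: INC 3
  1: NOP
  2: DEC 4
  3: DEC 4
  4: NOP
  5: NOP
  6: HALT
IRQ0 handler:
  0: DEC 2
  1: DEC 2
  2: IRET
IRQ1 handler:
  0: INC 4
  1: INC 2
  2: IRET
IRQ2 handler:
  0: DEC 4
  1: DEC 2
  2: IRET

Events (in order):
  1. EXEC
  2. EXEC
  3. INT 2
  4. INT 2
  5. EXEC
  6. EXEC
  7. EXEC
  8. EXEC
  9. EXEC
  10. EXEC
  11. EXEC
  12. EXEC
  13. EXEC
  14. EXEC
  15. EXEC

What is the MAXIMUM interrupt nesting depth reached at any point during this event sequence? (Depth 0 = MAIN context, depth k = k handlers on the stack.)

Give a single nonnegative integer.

Answer: 2

Derivation:
Event 1 (EXEC): [MAIN] PC=0: INC 3 -> ACC=3 [depth=0]
Event 2 (EXEC): [MAIN] PC=1: NOP [depth=0]
Event 3 (INT 2): INT 2 arrives: push (MAIN, PC=2), enter IRQ2 at PC=0 (depth now 1) [depth=1]
Event 4 (INT 2): INT 2 arrives: push (IRQ2, PC=0), enter IRQ2 at PC=0 (depth now 2) [depth=2]
Event 5 (EXEC): [IRQ2] PC=0: DEC 4 -> ACC=-1 [depth=2]
Event 6 (EXEC): [IRQ2] PC=1: DEC 2 -> ACC=-3 [depth=2]
Event 7 (EXEC): [IRQ2] PC=2: IRET -> resume IRQ2 at PC=0 (depth now 1) [depth=1]
Event 8 (EXEC): [IRQ2] PC=0: DEC 4 -> ACC=-7 [depth=1]
Event 9 (EXEC): [IRQ2] PC=1: DEC 2 -> ACC=-9 [depth=1]
Event 10 (EXEC): [IRQ2] PC=2: IRET -> resume MAIN at PC=2 (depth now 0) [depth=0]
Event 11 (EXEC): [MAIN] PC=2: DEC 4 -> ACC=-13 [depth=0]
Event 12 (EXEC): [MAIN] PC=3: DEC 4 -> ACC=-17 [depth=0]
Event 13 (EXEC): [MAIN] PC=4: NOP [depth=0]
Event 14 (EXEC): [MAIN] PC=5: NOP [depth=0]
Event 15 (EXEC): [MAIN] PC=6: HALT [depth=0]
Max depth observed: 2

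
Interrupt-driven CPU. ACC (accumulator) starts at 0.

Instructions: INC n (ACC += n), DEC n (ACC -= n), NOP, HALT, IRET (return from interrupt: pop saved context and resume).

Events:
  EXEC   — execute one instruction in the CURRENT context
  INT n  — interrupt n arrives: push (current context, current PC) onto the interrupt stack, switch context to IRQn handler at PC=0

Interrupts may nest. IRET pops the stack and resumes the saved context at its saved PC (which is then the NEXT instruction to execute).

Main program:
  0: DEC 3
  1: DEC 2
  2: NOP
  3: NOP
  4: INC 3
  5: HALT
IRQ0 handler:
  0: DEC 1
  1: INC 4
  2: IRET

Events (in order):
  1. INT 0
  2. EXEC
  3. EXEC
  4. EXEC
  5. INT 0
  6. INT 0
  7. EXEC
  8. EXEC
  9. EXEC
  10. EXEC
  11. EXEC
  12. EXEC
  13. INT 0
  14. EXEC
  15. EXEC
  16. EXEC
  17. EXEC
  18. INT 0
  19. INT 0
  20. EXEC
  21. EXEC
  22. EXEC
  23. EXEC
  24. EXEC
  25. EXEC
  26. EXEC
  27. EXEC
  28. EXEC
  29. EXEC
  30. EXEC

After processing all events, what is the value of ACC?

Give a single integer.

Answer: 16

Derivation:
Event 1 (INT 0): INT 0 arrives: push (MAIN, PC=0), enter IRQ0 at PC=0 (depth now 1)
Event 2 (EXEC): [IRQ0] PC=0: DEC 1 -> ACC=-1
Event 3 (EXEC): [IRQ0] PC=1: INC 4 -> ACC=3
Event 4 (EXEC): [IRQ0] PC=2: IRET -> resume MAIN at PC=0 (depth now 0)
Event 5 (INT 0): INT 0 arrives: push (MAIN, PC=0), enter IRQ0 at PC=0 (depth now 1)
Event 6 (INT 0): INT 0 arrives: push (IRQ0, PC=0), enter IRQ0 at PC=0 (depth now 2)
Event 7 (EXEC): [IRQ0] PC=0: DEC 1 -> ACC=2
Event 8 (EXEC): [IRQ0] PC=1: INC 4 -> ACC=6
Event 9 (EXEC): [IRQ0] PC=2: IRET -> resume IRQ0 at PC=0 (depth now 1)
Event 10 (EXEC): [IRQ0] PC=0: DEC 1 -> ACC=5
Event 11 (EXEC): [IRQ0] PC=1: INC 4 -> ACC=9
Event 12 (EXEC): [IRQ0] PC=2: IRET -> resume MAIN at PC=0 (depth now 0)
Event 13 (INT 0): INT 0 arrives: push (MAIN, PC=0), enter IRQ0 at PC=0 (depth now 1)
Event 14 (EXEC): [IRQ0] PC=0: DEC 1 -> ACC=8
Event 15 (EXEC): [IRQ0] PC=1: INC 4 -> ACC=12
Event 16 (EXEC): [IRQ0] PC=2: IRET -> resume MAIN at PC=0 (depth now 0)
Event 17 (EXEC): [MAIN] PC=0: DEC 3 -> ACC=9
Event 18 (INT 0): INT 0 arrives: push (MAIN, PC=1), enter IRQ0 at PC=0 (depth now 1)
Event 19 (INT 0): INT 0 arrives: push (IRQ0, PC=0), enter IRQ0 at PC=0 (depth now 2)
Event 20 (EXEC): [IRQ0] PC=0: DEC 1 -> ACC=8
Event 21 (EXEC): [IRQ0] PC=1: INC 4 -> ACC=12
Event 22 (EXEC): [IRQ0] PC=2: IRET -> resume IRQ0 at PC=0 (depth now 1)
Event 23 (EXEC): [IRQ0] PC=0: DEC 1 -> ACC=11
Event 24 (EXEC): [IRQ0] PC=1: INC 4 -> ACC=15
Event 25 (EXEC): [IRQ0] PC=2: IRET -> resume MAIN at PC=1 (depth now 0)
Event 26 (EXEC): [MAIN] PC=1: DEC 2 -> ACC=13
Event 27 (EXEC): [MAIN] PC=2: NOP
Event 28 (EXEC): [MAIN] PC=3: NOP
Event 29 (EXEC): [MAIN] PC=4: INC 3 -> ACC=16
Event 30 (EXEC): [MAIN] PC=5: HALT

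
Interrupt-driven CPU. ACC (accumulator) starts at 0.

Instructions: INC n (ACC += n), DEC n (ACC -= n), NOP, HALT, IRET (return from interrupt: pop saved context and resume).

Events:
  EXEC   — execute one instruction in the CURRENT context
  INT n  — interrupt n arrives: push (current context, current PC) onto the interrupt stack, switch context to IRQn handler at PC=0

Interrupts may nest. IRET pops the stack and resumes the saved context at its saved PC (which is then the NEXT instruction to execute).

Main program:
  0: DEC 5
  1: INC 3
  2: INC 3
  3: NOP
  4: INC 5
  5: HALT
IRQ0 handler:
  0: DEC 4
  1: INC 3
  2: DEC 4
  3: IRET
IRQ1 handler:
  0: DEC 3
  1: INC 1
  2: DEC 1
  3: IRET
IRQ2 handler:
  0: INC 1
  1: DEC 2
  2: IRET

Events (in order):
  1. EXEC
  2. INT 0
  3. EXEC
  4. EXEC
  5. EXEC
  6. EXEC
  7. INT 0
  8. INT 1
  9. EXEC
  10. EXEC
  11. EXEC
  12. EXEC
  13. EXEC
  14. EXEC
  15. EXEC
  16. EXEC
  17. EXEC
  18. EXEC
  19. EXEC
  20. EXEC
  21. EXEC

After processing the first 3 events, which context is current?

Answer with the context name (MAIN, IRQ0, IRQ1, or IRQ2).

Answer: IRQ0

Derivation:
Event 1 (EXEC): [MAIN] PC=0: DEC 5 -> ACC=-5
Event 2 (INT 0): INT 0 arrives: push (MAIN, PC=1), enter IRQ0 at PC=0 (depth now 1)
Event 3 (EXEC): [IRQ0] PC=0: DEC 4 -> ACC=-9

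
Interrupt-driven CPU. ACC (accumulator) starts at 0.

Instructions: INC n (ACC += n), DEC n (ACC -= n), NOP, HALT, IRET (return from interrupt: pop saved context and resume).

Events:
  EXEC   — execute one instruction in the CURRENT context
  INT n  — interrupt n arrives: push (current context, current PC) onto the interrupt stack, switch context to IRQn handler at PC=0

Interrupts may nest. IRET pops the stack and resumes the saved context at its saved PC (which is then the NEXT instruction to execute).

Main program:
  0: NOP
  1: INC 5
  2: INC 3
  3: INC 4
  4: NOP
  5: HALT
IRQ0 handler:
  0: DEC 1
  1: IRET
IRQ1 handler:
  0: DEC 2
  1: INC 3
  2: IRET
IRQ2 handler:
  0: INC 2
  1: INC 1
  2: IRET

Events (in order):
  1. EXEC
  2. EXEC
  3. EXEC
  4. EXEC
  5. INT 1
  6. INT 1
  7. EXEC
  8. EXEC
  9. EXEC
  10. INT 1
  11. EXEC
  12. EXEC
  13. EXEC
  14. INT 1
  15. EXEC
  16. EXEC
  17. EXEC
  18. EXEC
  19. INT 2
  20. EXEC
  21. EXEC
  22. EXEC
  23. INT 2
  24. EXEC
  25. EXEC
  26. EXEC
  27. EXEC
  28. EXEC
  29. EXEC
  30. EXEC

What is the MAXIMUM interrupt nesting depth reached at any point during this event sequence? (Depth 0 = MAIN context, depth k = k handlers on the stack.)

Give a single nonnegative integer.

Answer: 2

Derivation:
Event 1 (EXEC): [MAIN] PC=0: NOP [depth=0]
Event 2 (EXEC): [MAIN] PC=1: INC 5 -> ACC=5 [depth=0]
Event 3 (EXEC): [MAIN] PC=2: INC 3 -> ACC=8 [depth=0]
Event 4 (EXEC): [MAIN] PC=3: INC 4 -> ACC=12 [depth=0]
Event 5 (INT 1): INT 1 arrives: push (MAIN, PC=4), enter IRQ1 at PC=0 (depth now 1) [depth=1]
Event 6 (INT 1): INT 1 arrives: push (IRQ1, PC=0), enter IRQ1 at PC=0 (depth now 2) [depth=2]
Event 7 (EXEC): [IRQ1] PC=0: DEC 2 -> ACC=10 [depth=2]
Event 8 (EXEC): [IRQ1] PC=1: INC 3 -> ACC=13 [depth=2]
Event 9 (EXEC): [IRQ1] PC=2: IRET -> resume IRQ1 at PC=0 (depth now 1) [depth=1]
Event 10 (INT 1): INT 1 arrives: push (IRQ1, PC=0), enter IRQ1 at PC=0 (depth now 2) [depth=2]
Event 11 (EXEC): [IRQ1] PC=0: DEC 2 -> ACC=11 [depth=2]
Event 12 (EXEC): [IRQ1] PC=1: INC 3 -> ACC=14 [depth=2]
Event 13 (EXEC): [IRQ1] PC=2: IRET -> resume IRQ1 at PC=0 (depth now 1) [depth=1]
Event 14 (INT 1): INT 1 arrives: push (IRQ1, PC=0), enter IRQ1 at PC=0 (depth now 2) [depth=2]
Event 15 (EXEC): [IRQ1] PC=0: DEC 2 -> ACC=12 [depth=2]
Event 16 (EXEC): [IRQ1] PC=1: INC 3 -> ACC=15 [depth=2]
Event 17 (EXEC): [IRQ1] PC=2: IRET -> resume IRQ1 at PC=0 (depth now 1) [depth=1]
Event 18 (EXEC): [IRQ1] PC=0: DEC 2 -> ACC=13 [depth=1]
Event 19 (INT 2): INT 2 arrives: push (IRQ1, PC=1), enter IRQ2 at PC=0 (depth now 2) [depth=2]
Event 20 (EXEC): [IRQ2] PC=0: INC 2 -> ACC=15 [depth=2]
Event 21 (EXEC): [IRQ2] PC=1: INC 1 -> ACC=16 [depth=2]
Event 22 (EXEC): [IRQ2] PC=2: IRET -> resume IRQ1 at PC=1 (depth now 1) [depth=1]
Event 23 (INT 2): INT 2 arrives: push (IRQ1, PC=1), enter IRQ2 at PC=0 (depth now 2) [depth=2]
Event 24 (EXEC): [IRQ2] PC=0: INC 2 -> ACC=18 [depth=2]
Event 25 (EXEC): [IRQ2] PC=1: INC 1 -> ACC=19 [depth=2]
Event 26 (EXEC): [IRQ2] PC=2: IRET -> resume IRQ1 at PC=1 (depth now 1) [depth=1]
Event 27 (EXEC): [IRQ1] PC=1: INC 3 -> ACC=22 [depth=1]
Event 28 (EXEC): [IRQ1] PC=2: IRET -> resume MAIN at PC=4 (depth now 0) [depth=0]
Event 29 (EXEC): [MAIN] PC=4: NOP [depth=0]
Event 30 (EXEC): [MAIN] PC=5: HALT [depth=0]
Max depth observed: 2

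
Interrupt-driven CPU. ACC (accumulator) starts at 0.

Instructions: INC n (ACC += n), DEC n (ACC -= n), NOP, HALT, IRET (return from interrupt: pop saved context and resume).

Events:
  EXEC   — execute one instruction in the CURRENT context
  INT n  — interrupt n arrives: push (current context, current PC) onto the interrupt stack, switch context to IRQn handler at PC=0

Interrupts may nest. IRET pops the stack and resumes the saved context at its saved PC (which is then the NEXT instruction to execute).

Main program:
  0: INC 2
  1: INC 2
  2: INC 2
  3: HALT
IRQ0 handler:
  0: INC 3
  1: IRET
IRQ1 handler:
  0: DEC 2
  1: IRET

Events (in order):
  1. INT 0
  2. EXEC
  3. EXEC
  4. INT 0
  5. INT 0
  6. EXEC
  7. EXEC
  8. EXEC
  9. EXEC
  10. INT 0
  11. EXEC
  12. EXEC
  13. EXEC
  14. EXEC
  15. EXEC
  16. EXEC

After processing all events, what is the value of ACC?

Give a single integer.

Answer: 18

Derivation:
Event 1 (INT 0): INT 0 arrives: push (MAIN, PC=0), enter IRQ0 at PC=0 (depth now 1)
Event 2 (EXEC): [IRQ0] PC=0: INC 3 -> ACC=3
Event 3 (EXEC): [IRQ0] PC=1: IRET -> resume MAIN at PC=0 (depth now 0)
Event 4 (INT 0): INT 0 arrives: push (MAIN, PC=0), enter IRQ0 at PC=0 (depth now 1)
Event 5 (INT 0): INT 0 arrives: push (IRQ0, PC=0), enter IRQ0 at PC=0 (depth now 2)
Event 6 (EXEC): [IRQ0] PC=0: INC 3 -> ACC=6
Event 7 (EXEC): [IRQ0] PC=1: IRET -> resume IRQ0 at PC=0 (depth now 1)
Event 8 (EXEC): [IRQ0] PC=0: INC 3 -> ACC=9
Event 9 (EXEC): [IRQ0] PC=1: IRET -> resume MAIN at PC=0 (depth now 0)
Event 10 (INT 0): INT 0 arrives: push (MAIN, PC=0), enter IRQ0 at PC=0 (depth now 1)
Event 11 (EXEC): [IRQ0] PC=0: INC 3 -> ACC=12
Event 12 (EXEC): [IRQ0] PC=1: IRET -> resume MAIN at PC=0 (depth now 0)
Event 13 (EXEC): [MAIN] PC=0: INC 2 -> ACC=14
Event 14 (EXEC): [MAIN] PC=1: INC 2 -> ACC=16
Event 15 (EXEC): [MAIN] PC=2: INC 2 -> ACC=18
Event 16 (EXEC): [MAIN] PC=3: HALT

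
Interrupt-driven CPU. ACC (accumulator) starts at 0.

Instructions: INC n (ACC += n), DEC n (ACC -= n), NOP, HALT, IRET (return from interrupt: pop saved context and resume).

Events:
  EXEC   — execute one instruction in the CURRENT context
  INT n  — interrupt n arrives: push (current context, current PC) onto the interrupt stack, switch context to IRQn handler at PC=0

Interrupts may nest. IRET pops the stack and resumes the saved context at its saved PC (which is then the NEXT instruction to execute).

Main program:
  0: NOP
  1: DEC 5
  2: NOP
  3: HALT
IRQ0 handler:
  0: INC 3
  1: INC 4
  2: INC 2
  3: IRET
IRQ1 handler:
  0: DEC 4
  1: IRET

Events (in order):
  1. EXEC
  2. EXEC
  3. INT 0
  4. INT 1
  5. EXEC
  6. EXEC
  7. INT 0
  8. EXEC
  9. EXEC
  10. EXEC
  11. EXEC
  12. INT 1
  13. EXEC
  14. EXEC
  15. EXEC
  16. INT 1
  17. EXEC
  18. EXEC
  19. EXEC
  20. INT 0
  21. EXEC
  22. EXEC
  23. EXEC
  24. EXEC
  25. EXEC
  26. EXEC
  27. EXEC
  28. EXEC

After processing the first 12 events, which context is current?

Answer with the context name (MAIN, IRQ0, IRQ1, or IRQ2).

Event 1 (EXEC): [MAIN] PC=0: NOP
Event 2 (EXEC): [MAIN] PC=1: DEC 5 -> ACC=-5
Event 3 (INT 0): INT 0 arrives: push (MAIN, PC=2), enter IRQ0 at PC=0 (depth now 1)
Event 4 (INT 1): INT 1 arrives: push (IRQ0, PC=0), enter IRQ1 at PC=0 (depth now 2)
Event 5 (EXEC): [IRQ1] PC=0: DEC 4 -> ACC=-9
Event 6 (EXEC): [IRQ1] PC=1: IRET -> resume IRQ0 at PC=0 (depth now 1)
Event 7 (INT 0): INT 0 arrives: push (IRQ0, PC=0), enter IRQ0 at PC=0 (depth now 2)
Event 8 (EXEC): [IRQ0] PC=0: INC 3 -> ACC=-6
Event 9 (EXEC): [IRQ0] PC=1: INC 4 -> ACC=-2
Event 10 (EXEC): [IRQ0] PC=2: INC 2 -> ACC=0
Event 11 (EXEC): [IRQ0] PC=3: IRET -> resume IRQ0 at PC=0 (depth now 1)
Event 12 (INT 1): INT 1 arrives: push (IRQ0, PC=0), enter IRQ1 at PC=0 (depth now 2)

Answer: IRQ1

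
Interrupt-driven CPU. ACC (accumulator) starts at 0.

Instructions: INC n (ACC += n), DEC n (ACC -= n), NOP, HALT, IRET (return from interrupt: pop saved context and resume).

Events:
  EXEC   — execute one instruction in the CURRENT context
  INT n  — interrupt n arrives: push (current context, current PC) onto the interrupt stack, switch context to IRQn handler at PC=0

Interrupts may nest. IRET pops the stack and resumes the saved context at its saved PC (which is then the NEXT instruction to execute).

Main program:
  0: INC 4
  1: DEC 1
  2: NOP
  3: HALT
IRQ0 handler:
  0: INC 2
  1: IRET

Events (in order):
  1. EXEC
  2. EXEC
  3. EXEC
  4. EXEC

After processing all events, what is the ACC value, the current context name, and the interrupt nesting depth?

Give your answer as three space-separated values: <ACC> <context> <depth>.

Answer: 3 MAIN 0

Derivation:
Event 1 (EXEC): [MAIN] PC=0: INC 4 -> ACC=4
Event 2 (EXEC): [MAIN] PC=1: DEC 1 -> ACC=3
Event 3 (EXEC): [MAIN] PC=2: NOP
Event 4 (EXEC): [MAIN] PC=3: HALT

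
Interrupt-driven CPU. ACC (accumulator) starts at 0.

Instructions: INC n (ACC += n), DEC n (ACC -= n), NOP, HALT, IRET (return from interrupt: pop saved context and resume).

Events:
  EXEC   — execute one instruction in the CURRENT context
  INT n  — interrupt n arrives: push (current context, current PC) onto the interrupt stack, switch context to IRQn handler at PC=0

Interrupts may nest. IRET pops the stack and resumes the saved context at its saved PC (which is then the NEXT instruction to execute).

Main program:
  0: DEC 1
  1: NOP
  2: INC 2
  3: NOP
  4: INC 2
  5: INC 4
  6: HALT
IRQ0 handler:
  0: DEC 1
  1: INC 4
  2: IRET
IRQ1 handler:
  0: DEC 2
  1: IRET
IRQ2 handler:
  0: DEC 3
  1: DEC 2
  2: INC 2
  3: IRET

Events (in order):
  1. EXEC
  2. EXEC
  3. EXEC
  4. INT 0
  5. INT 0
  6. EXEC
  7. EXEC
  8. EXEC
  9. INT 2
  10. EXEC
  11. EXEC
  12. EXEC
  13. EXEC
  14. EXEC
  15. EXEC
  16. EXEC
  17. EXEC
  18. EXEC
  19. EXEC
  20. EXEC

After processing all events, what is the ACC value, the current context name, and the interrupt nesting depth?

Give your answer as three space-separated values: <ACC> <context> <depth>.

Event 1 (EXEC): [MAIN] PC=0: DEC 1 -> ACC=-1
Event 2 (EXEC): [MAIN] PC=1: NOP
Event 3 (EXEC): [MAIN] PC=2: INC 2 -> ACC=1
Event 4 (INT 0): INT 0 arrives: push (MAIN, PC=3), enter IRQ0 at PC=0 (depth now 1)
Event 5 (INT 0): INT 0 arrives: push (IRQ0, PC=0), enter IRQ0 at PC=0 (depth now 2)
Event 6 (EXEC): [IRQ0] PC=0: DEC 1 -> ACC=0
Event 7 (EXEC): [IRQ0] PC=1: INC 4 -> ACC=4
Event 8 (EXEC): [IRQ0] PC=2: IRET -> resume IRQ0 at PC=0 (depth now 1)
Event 9 (INT 2): INT 2 arrives: push (IRQ0, PC=0), enter IRQ2 at PC=0 (depth now 2)
Event 10 (EXEC): [IRQ2] PC=0: DEC 3 -> ACC=1
Event 11 (EXEC): [IRQ2] PC=1: DEC 2 -> ACC=-1
Event 12 (EXEC): [IRQ2] PC=2: INC 2 -> ACC=1
Event 13 (EXEC): [IRQ2] PC=3: IRET -> resume IRQ0 at PC=0 (depth now 1)
Event 14 (EXEC): [IRQ0] PC=0: DEC 1 -> ACC=0
Event 15 (EXEC): [IRQ0] PC=1: INC 4 -> ACC=4
Event 16 (EXEC): [IRQ0] PC=2: IRET -> resume MAIN at PC=3 (depth now 0)
Event 17 (EXEC): [MAIN] PC=3: NOP
Event 18 (EXEC): [MAIN] PC=4: INC 2 -> ACC=6
Event 19 (EXEC): [MAIN] PC=5: INC 4 -> ACC=10
Event 20 (EXEC): [MAIN] PC=6: HALT

Answer: 10 MAIN 0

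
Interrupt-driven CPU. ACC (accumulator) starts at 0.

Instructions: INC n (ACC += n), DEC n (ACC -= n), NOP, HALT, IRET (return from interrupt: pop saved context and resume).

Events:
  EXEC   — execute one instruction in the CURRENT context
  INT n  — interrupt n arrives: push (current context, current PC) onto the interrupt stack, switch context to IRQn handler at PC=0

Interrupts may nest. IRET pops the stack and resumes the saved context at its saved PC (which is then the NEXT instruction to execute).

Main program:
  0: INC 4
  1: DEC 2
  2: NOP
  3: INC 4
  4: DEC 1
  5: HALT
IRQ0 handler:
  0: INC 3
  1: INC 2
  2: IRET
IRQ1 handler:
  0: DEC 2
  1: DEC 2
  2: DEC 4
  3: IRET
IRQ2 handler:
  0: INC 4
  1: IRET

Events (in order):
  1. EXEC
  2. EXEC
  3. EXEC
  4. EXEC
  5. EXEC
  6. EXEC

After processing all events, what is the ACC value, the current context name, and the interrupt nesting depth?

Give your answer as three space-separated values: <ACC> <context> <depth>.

Event 1 (EXEC): [MAIN] PC=0: INC 4 -> ACC=4
Event 2 (EXEC): [MAIN] PC=1: DEC 2 -> ACC=2
Event 3 (EXEC): [MAIN] PC=2: NOP
Event 4 (EXEC): [MAIN] PC=3: INC 4 -> ACC=6
Event 5 (EXEC): [MAIN] PC=4: DEC 1 -> ACC=5
Event 6 (EXEC): [MAIN] PC=5: HALT

Answer: 5 MAIN 0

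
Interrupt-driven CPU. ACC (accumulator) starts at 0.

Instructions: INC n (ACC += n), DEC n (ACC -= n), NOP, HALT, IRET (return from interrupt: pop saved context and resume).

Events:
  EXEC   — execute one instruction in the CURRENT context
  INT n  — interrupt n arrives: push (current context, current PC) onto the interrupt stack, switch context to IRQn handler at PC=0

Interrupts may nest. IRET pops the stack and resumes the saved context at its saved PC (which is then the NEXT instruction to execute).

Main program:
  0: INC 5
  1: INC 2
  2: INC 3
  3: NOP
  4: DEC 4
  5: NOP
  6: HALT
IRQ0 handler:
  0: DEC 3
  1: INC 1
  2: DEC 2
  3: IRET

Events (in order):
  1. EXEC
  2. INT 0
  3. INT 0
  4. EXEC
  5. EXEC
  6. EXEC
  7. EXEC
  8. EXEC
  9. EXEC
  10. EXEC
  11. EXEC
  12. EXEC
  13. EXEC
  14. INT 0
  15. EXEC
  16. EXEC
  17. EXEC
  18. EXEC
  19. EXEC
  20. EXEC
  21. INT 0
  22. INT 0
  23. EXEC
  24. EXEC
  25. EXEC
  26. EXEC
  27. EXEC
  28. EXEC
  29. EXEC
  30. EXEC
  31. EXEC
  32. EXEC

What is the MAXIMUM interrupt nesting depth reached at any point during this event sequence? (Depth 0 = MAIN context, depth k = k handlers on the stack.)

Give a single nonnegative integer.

Answer: 2

Derivation:
Event 1 (EXEC): [MAIN] PC=0: INC 5 -> ACC=5 [depth=0]
Event 2 (INT 0): INT 0 arrives: push (MAIN, PC=1), enter IRQ0 at PC=0 (depth now 1) [depth=1]
Event 3 (INT 0): INT 0 arrives: push (IRQ0, PC=0), enter IRQ0 at PC=0 (depth now 2) [depth=2]
Event 4 (EXEC): [IRQ0] PC=0: DEC 3 -> ACC=2 [depth=2]
Event 5 (EXEC): [IRQ0] PC=1: INC 1 -> ACC=3 [depth=2]
Event 6 (EXEC): [IRQ0] PC=2: DEC 2 -> ACC=1 [depth=2]
Event 7 (EXEC): [IRQ0] PC=3: IRET -> resume IRQ0 at PC=0 (depth now 1) [depth=1]
Event 8 (EXEC): [IRQ0] PC=0: DEC 3 -> ACC=-2 [depth=1]
Event 9 (EXEC): [IRQ0] PC=1: INC 1 -> ACC=-1 [depth=1]
Event 10 (EXEC): [IRQ0] PC=2: DEC 2 -> ACC=-3 [depth=1]
Event 11 (EXEC): [IRQ0] PC=3: IRET -> resume MAIN at PC=1 (depth now 0) [depth=0]
Event 12 (EXEC): [MAIN] PC=1: INC 2 -> ACC=-1 [depth=0]
Event 13 (EXEC): [MAIN] PC=2: INC 3 -> ACC=2 [depth=0]
Event 14 (INT 0): INT 0 arrives: push (MAIN, PC=3), enter IRQ0 at PC=0 (depth now 1) [depth=1]
Event 15 (EXEC): [IRQ0] PC=0: DEC 3 -> ACC=-1 [depth=1]
Event 16 (EXEC): [IRQ0] PC=1: INC 1 -> ACC=0 [depth=1]
Event 17 (EXEC): [IRQ0] PC=2: DEC 2 -> ACC=-2 [depth=1]
Event 18 (EXEC): [IRQ0] PC=3: IRET -> resume MAIN at PC=3 (depth now 0) [depth=0]
Event 19 (EXEC): [MAIN] PC=3: NOP [depth=0]
Event 20 (EXEC): [MAIN] PC=4: DEC 4 -> ACC=-6 [depth=0]
Event 21 (INT 0): INT 0 arrives: push (MAIN, PC=5), enter IRQ0 at PC=0 (depth now 1) [depth=1]
Event 22 (INT 0): INT 0 arrives: push (IRQ0, PC=0), enter IRQ0 at PC=0 (depth now 2) [depth=2]
Event 23 (EXEC): [IRQ0] PC=0: DEC 3 -> ACC=-9 [depth=2]
Event 24 (EXEC): [IRQ0] PC=1: INC 1 -> ACC=-8 [depth=2]
Event 25 (EXEC): [IRQ0] PC=2: DEC 2 -> ACC=-10 [depth=2]
Event 26 (EXEC): [IRQ0] PC=3: IRET -> resume IRQ0 at PC=0 (depth now 1) [depth=1]
Event 27 (EXEC): [IRQ0] PC=0: DEC 3 -> ACC=-13 [depth=1]
Event 28 (EXEC): [IRQ0] PC=1: INC 1 -> ACC=-12 [depth=1]
Event 29 (EXEC): [IRQ0] PC=2: DEC 2 -> ACC=-14 [depth=1]
Event 30 (EXEC): [IRQ0] PC=3: IRET -> resume MAIN at PC=5 (depth now 0) [depth=0]
Event 31 (EXEC): [MAIN] PC=5: NOP [depth=0]
Event 32 (EXEC): [MAIN] PC=6: HALT [depth=0]
Max depth observed: 2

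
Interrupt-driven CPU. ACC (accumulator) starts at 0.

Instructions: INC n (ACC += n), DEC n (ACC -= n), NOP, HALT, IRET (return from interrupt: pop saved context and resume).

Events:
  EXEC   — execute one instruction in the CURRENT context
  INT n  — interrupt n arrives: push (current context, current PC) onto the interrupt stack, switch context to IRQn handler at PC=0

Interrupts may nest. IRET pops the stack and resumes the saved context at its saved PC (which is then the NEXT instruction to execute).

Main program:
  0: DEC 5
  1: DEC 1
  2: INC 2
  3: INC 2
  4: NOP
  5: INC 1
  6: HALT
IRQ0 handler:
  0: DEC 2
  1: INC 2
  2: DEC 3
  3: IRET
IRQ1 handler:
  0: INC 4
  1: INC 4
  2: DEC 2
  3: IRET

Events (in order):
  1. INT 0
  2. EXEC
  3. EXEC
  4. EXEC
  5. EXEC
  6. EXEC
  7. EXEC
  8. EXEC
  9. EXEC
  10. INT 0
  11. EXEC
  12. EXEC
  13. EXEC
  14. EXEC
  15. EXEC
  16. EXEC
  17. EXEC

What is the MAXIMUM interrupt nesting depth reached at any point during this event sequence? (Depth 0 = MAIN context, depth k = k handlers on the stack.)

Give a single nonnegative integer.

Answer: 1

Derivation:
Event 1 (INT 0): INT 0 arrives: push (MAIN, PC=0), enter IRQ0 at PC=0 (depth now 1) [depth=1]
Event 2 (EXEC): [IRQ0] PC=0: DEC 2 -> ACC=-2 [depth=1]
Event 3 (EXEC): [IRQ0] PC=1: INC 2 -> ACC=0 [depth=1]
Event 4 (EXEC): [IRQ0] PC=2: DEC 3 -> ACC=-3 [depth=1]
Event 5 (EXEC): [IRQ0] PC=3: IRET -> resume MAIN at PC=0 (depth now 0) [depth=0]
Event 6 (EXEC): [MAIN] PC=0: DEC 5 -> ACC=-8 [depth=0]
Event 7 (EXEC): [MAIN] PC=1: DEC 1 -> ACC=-9 [depth=0]
Event 8 (EXEC): [MAIN] PC=2: INC 2 -> ACC=-7 [depth=0]
Event 9 (EXEC): [MAIN] PC=3: INC 2 -> ACC=-5 [depth=0]
Event 10 (INT 0): INT 0 arrives: push (MAIN, PC=4), enter IRQ0 at PC=0 (depth now 1) [depth=1]
Event 11 (EXEC): [IRQ0] PC=0: DEC 2 -> ACC=-7 [depth=1]
Event 12 (EXEC): [IRQ0] PC=1: INC 2 -> ACC=-5 [depth=1]
Event 13 (EXEC): [IRQ0] PC=2: DEC 3 -> ACC=-8 [depth=1]
Event 14 (EXEC): [IRQ0] PC=3: IRET -> resume MAIN at PC=4 (depth now 0) [depth=0]
Event 15 (EXEC): [MAIN] PC=4: NOP [depth=0]
Event 16 (EXEC): [MAIN] PC=5: INC 1 -> ACC=-7 [depth=0]
Event 17 (EXEC): [MAIN] PC=6: HALT [depth=0]
Max depth observed: 1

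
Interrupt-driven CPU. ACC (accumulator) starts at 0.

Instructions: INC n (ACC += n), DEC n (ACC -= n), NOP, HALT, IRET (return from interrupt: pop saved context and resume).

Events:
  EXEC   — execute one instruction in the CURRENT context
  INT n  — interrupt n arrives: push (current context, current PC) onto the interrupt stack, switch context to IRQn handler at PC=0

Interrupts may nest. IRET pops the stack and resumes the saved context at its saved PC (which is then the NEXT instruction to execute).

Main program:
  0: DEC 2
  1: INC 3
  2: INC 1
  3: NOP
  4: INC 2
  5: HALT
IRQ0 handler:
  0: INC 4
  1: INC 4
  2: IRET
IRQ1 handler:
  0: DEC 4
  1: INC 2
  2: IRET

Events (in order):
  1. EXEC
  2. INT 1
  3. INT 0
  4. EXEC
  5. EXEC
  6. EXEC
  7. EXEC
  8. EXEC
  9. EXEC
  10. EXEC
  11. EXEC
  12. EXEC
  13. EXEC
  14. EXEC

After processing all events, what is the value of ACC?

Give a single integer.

Event 1 (EXEC): [MAIN] PC=0: DEC 2 -> ACC=-2
Event 2 (INT 1): INT 1 arrives: push (MAIN, PC=1), enter IRQ1 at PC=0 (depth now 1)
Event 3 (INT 0): INT 0 arrives: push (IRQ1, PC=0), enter IRQ0 at PC=0 (depth now 2)
Event 4 (EXEC): [IRQ0] PC=0: INC 4 -> ACC=2
Event 5 (EXEC): [IRQ0] PC=1: INC 4 -> ACC=6
Event 6 (EXEC): [IRQ0] PC=2: IRET -> resume IRQ1 at PC=0 (depth now 1)
Event 7 (EXEC): [IRQ1] PC=0: DEC 4 -> ACC=2
Event 8 (EXEC): [IRQ1] PC=1: INC 2 -> ACC=4
Event 9 (EXEC): [IRQ1] PC=2: IRET -> resume MAIN at PC=1 (depth now 0)
Event 10 (EXEC): [MAIN] PC=1: INC 3 -> ACC=7
Event 11 (EXEC): [MAIN] PC=2: INC 1 -> ACC=8
Event 12 (EXEC): [MAIN] PC=3: NOP
Event 13 (EXEC): [MAIN] PC=4: INC 2 -> ACC=10
Event 14 (EXEC): [MAIN] PC=5: HALT

Answer: 10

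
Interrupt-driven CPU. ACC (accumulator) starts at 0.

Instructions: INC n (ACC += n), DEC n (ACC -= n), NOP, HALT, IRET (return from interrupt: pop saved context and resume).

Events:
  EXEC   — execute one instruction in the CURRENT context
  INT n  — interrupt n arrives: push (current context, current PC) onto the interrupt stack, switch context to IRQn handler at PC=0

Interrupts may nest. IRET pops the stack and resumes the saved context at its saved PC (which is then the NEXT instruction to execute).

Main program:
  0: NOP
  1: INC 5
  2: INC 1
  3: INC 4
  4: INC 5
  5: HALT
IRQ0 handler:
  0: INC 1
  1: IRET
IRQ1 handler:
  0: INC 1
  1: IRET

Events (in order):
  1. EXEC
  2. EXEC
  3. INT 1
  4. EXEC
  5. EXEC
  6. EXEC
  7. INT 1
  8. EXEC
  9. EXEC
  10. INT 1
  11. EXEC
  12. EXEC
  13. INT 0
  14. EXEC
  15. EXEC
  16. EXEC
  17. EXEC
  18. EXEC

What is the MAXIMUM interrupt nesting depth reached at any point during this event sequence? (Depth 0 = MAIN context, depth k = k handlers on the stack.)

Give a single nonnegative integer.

Event 1 (EXEC): [MAIN] PC=0: NOP [depth=0]
Event 2 (EXEC): [MAIN] PC=1: INC 5 -> ACC=5 [depth=0]
Event 3 (INT 1): INT 1 arrives: push (MAIN, PC=2), enter IRQ1 at PC=0 (depth now 1) [depth=1]
Event 4 (EXEC): [IRQ1] PC=0: INC 1 -> ACC=6 [depth=1]
Event 5 (EXEC): [IRQ1] PC=1: IRET -> resume MAIN at PC=2 (depth now 0) [depth=0]
Event 6 (EXEC): [MAIN] PC=2: INC 1 -> ACC=7 [depth=0]
Event 7 (INT 1): INT 1 arrives: push (MAIN, PC=3), enter IRQ1 at PC=0 (depth now 1) [depth=1]
Event 8 (EXEC): [IRQ1] PC=0: INC 1 -> ACC=8 [depth=1]
Event 9 (EXEC): [IRQ1] PC=1: IRET -> resume MAIN at PC=3 (depth now 0) [depth=0]
Event 10 (INT 1): INT 1 arrives: push (MAIN, PC=3), enter IRQ1 at PC=0 (depth now 1) [depth=1]
Event 11 (EXEC): [IRQ1] PC=0: INC 1 -> ACC=9 [depth=1]
Event 12 (EXEC): [IRQ1] PC=1: IRET -> resume MAIN at PC=3 (depth now 0) [depth=0]
Event 13 (INT 0): INT 0 arrives: push (MAIN, PC=3), enter IRQ0 at PC=0 (depth now 1) [depth=1]
Event 14 (EXEC): [IRQ0] PC=0: INC 1 -> ACC=10 [depth=1]
Event 15 (EXEC): [IRQ0] PC=1: IRET -> resume MAIN at PC=3 (depth now 0) [depth=0]
Event 16 (EXEC): [MAIN] PC=3: INC 4 -> ACC=14 [depth=0]
Event 17 (EXEC): [MAIN] PC=4: INC 5 -> ACC=19 [depth=0]
Event 18 (EXEC): [MAIN] PC=5: HALT [depth=0]
Max depth observed: 1

Answer: 1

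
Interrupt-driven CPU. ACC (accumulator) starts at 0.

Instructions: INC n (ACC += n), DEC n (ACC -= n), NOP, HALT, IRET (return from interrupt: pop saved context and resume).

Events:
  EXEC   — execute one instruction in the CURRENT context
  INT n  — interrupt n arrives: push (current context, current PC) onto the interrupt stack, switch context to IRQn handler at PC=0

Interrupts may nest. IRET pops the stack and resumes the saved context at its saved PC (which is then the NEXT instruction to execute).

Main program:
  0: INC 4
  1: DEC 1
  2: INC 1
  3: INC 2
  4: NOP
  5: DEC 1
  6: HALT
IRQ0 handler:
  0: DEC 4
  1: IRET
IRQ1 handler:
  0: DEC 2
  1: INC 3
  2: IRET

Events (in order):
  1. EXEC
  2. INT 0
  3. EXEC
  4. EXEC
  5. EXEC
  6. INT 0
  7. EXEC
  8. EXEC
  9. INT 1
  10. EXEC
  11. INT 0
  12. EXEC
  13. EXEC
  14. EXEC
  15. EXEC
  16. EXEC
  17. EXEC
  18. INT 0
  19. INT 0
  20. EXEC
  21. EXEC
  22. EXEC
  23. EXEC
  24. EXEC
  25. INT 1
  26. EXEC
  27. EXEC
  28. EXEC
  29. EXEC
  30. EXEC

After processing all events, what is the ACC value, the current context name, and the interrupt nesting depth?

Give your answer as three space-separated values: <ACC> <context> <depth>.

Event 1 (EXEC): [MAIN] PC=0: INC 4 -> ACC=4
Event 2 (INT 0): INT 0 arrives: push (MAIN, PC=1), enter IRQ0 at PC=0 (depth now 1)
Event 3 (EXEC): [IRQ0] PC=0: DEC 4 -> ACC=0
Event 4 (EXEC): [IRQ0] PC=1: IRET -> resume MAIN at PC=1 (depth now 0)
Event 5 (EXEC): [MAIN] PC=1: DEC 1 -> ACC=-1
Event 6 (INT 0): INT 0 arrives: push (MAIN, PC=2), enter IRQ0 at PC=0 (depth now 1)
Event 7 (EXEC): [IRQ0] PC=0: DEC 4 -> ACC=-5
Event 8 (EXEC): [IRQ0] PC=1: IRET -> resume MAIN at PC=2 (depth now 0)
Event 9 (INT 1): INT 1 arrives: push (MAIN, PC=2), enter IRQ1 at PC=0 (depth now 1)
Event 10 (EXEC): [IRQ1] PC=0: DEC 2 -> ACC=-7
Event 11 (INT 0): INT 0 arrives: push (IRQ1, PC=1), enter IRQ0 at PC=0 (depth now 2)
Event 12 (EXEC): [IRQ0] PC=0: DEC 4 -> ACC=-11
Event 13 (EXEC): [IRQ0] PC=1: IRET -> resume IRQ1 at PC=1 (depth now 1)
Event 14 (EXEC): [IRQ1] PC=1: INC 3 -> ACC=-8
Event 15 (EXEC): [IRQ1] PC=2: IRET -> resume MAIN at PC=2 (depth now 0)
Event 16 (EXEC): [MAIN] PC=2: INC 1 -> ACC=-7
Event 17 (EXEC): [MAIN] PC=3: INC 2 -> ACC=-5
Event 18 (INT 0): INT 0 arrives: push (MAIN, PC=4), enter IRQ0 at PC=0 (depth now 1)
Event 19 (INT 0): INT 0 arrives: push (IRQ0, PC=0), enter IRQ0 at PC=0 (depth now 2)
Event 20 (EXEC): [IRQ0] PC=0: DEC 4 -> ACC=-9
Event 21 (EXEC): [IRQ0] PC=1: IRET -> resume IRQ0 at PC=0 (depth now 1)
Event 22 (EXEC): [IRQ0] PC=0: DEC 4 -> ACC=-13
Event 23 (EXEC): [IRQ0] PC=1: IRET -> resume MAIN at PC=4 (depth now 0)
Event 24 (EXEC): [MAIN] PC=4: NOP
Event 25 (INT 1): INT 1 arrives: push (MAIN, PC=5), enter IRQ1 at PC=0 (depth now 1)
Event 26 (EXEC): [IRQ1] PC=0: DEC 2 -> ACC=-15
Event 27 (EXEC): [IRQ1] PC=1: INC 3 -> ACC=-12
Event 28 (EXEC): [IRQ1] PC=2: IRET -> resume MAIN at PC=5 (depth now 0)
Event 29 (EXEC): [MAIN] PC=5: DEC 1 -> ACC=-13
Event 30 (EXEC): [MAIN] PC=6: HALT

Answer: -13 MAIN 0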